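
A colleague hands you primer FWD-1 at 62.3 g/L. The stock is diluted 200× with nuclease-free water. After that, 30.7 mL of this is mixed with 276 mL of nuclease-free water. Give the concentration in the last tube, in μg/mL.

Overall dilution factor = 200 × 9.990 = 1998.
62.3 g/L / 1998 = 0.0312 g/L = 31.2 μg/mL.

31.2 μg/mL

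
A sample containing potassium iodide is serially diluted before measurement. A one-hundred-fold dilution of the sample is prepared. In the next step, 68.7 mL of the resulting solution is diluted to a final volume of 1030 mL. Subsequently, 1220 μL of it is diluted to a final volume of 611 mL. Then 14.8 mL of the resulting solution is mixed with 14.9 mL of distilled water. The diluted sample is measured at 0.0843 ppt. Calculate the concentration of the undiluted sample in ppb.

127 ppb

Overall dilution factor = 100 × 14.99 × 500.8 × 2.007 = 1.51 × 10⁶.
Original = 0.0843 ppt × 1.51 × 10⁶ = 1.27 × 10⁵ ppt = 127 ppb.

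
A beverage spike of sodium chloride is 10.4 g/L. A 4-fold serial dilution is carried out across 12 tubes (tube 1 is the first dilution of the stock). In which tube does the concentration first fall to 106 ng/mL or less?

tube 9

Tube n has concentration 10.4 g/L / 4ⁿ.
Need 4ⁿ ≥ 10.4 g/L / 106 ng/mL = 9.81 × 10⁴, so n ≥ 8.29.
First such tube: n = 9.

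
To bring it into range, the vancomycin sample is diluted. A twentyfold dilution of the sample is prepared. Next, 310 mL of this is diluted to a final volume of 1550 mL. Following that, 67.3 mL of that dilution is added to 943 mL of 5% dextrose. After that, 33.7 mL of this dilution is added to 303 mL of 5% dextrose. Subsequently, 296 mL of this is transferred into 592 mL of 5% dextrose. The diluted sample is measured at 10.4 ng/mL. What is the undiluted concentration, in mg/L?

468 mg/L

Overall dilution factor = 20 × 5 × 15.01 × 9.991 × 3 = 4.50 × 10⁴.
Original = 10.4 ng/mL × 4.50 × 10⁴ = 4.68 × 10⁵ ng/mL = 468 mg/L.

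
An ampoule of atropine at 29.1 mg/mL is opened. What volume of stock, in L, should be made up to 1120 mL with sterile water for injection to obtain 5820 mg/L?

0.224 L

5820 mg/L = 5.82 mg/mL.
V₁ = C₂V₂/C₁ = 5.82 × 1120 / 29.1 = 224 mL = 0.224 L.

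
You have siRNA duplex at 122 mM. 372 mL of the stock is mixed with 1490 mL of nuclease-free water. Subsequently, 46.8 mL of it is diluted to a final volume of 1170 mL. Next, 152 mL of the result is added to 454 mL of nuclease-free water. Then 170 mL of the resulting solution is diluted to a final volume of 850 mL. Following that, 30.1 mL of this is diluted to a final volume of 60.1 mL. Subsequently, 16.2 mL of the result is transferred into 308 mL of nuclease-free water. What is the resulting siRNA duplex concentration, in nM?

Overall dilution factor = 5.005 × 25 × 3.987 × 5 × 1.997 × 20.01 = 9.97 × 10⁴.
122 mM / 9.97 × 10⁴ = 1.22 × 10⁻³ mM = 1220 nM.

1220 nM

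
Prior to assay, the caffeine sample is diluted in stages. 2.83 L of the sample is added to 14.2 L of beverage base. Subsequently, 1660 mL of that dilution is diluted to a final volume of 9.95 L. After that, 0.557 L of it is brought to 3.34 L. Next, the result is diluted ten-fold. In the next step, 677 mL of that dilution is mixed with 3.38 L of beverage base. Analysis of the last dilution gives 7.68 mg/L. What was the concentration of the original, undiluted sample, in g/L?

Overall dilution factor = 6.018 × 5.994 × 5.996 × 10 × 5.993 = 1.30 × 10⁴.
Original = 7.68 mg/L × 1.30 × 10⁴ = 9.95 × 10⁴ mg/L = 99.5 g/L.

99.5 g/L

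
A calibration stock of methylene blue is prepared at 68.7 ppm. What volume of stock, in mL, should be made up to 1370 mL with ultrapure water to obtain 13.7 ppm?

273 mL

V₁ = C₂V₂/C₁ = 13.7 × 1370 / 68.7 = 273 mL.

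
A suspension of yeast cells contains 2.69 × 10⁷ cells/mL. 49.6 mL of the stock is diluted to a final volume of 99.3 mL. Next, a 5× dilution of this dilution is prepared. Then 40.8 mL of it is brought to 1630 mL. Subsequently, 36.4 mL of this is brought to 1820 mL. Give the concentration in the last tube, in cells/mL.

1350 cells/mL

Overall dilution factor = 2.002 × 5 × 39.95 × 50 = 2.00 × 10⁴.
2.69 × 10⁷ cells/mL / 2.00 × 10⁴ = 1350 cells/mL.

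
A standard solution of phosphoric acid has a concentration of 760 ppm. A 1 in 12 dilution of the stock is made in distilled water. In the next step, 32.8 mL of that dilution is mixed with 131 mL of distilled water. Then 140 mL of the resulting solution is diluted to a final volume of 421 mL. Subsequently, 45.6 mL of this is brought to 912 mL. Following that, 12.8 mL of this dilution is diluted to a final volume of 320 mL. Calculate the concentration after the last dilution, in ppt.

8430 ppt

Overall dilution factor = 12 × 4.994 × 3.007 × 20 × 25 = 9.01 × 10⁴.
760 ppm / 9.01 × 10⁴ = 8.43 × 10⁻³ ppm = 8430 ppt.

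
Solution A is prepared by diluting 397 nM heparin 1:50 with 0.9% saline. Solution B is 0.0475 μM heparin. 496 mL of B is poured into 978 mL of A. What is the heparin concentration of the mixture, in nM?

C_A = 397 nM / 50 = 7.94 nM.
C_B = 0.0475 μM = 47.5 nM.
C_mix = (C_A·V_A + C_B·V_B)/(V_A + V_B) = (7.94×978 + 47.5×496) / 1474 = 21.3 nM.

21.3 nM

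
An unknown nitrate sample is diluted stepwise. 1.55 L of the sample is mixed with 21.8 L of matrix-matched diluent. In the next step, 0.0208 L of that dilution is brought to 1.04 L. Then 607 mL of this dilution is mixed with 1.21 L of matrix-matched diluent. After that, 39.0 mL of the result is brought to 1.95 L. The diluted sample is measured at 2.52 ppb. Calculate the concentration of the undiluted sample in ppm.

284 ppm

Overall dilution factor = 15.06 × 50 × 2.993 × 50 = 1.13 × 10⁵.
Original = 2.52 ppb × 1.13 × 10⁵ = 2.84 × 10⁵ ppb = 284 ppm.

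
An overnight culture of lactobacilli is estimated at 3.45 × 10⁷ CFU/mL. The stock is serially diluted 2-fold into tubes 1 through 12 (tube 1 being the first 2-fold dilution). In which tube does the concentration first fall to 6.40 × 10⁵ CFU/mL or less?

tube 6

Tube n has concentration 3.45 × 10⁷ CFU/mL / 2ⁿ.
Need 2ⁿ ≥ 3.45 × 10⁷ CFU/mL / 6.40 × 10⁵ CFU/mL = 53.9, so n ≥ 5.75.
First such tube: n = 6.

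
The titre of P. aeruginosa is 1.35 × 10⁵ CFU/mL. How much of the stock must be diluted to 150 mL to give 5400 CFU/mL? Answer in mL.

6.00 mL

V₁ = C₂V₂/C₁ = 5400 × 150 / 1.35 × 10⁵ = 6.00 mL.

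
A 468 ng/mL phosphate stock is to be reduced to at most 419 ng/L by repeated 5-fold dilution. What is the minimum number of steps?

Need 5ⁿ ≥ 1117, so n ≥ log(1117)/log(5) = 4.36.
Minimum whole steps: n = 5.

5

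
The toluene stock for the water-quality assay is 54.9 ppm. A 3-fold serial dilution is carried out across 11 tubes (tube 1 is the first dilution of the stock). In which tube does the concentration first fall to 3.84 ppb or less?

tube 9

Tube n has concentration 54.9 ppm / 3ⁿ.
Need 3ⁿ ≥ 54.9 ppm / 3.84 ppb = 1.43 × 10⁴, so n ≥ 8.71.
First such tube: n = 9.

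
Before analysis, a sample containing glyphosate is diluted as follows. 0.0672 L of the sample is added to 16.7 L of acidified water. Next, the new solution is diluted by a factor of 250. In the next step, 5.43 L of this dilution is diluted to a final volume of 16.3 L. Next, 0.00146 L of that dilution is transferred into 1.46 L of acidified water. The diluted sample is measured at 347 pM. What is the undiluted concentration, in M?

Overall dilution factor = 249.5 × 250 × 3.002 × 1001 = 1.87 × 10⁸.
Original = 347 pM × 1.87 × 10⁸ = 6.50 × 10¹⁰ pM = 0.0650 M.

0.0650 M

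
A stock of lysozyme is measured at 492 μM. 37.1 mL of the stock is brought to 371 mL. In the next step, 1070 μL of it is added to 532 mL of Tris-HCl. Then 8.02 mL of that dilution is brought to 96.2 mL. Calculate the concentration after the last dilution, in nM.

8.23 nM

Overall dilution factor = 10 × 498.2 × 12.00 = 5.98 × 10⁴.
492 μM / 5.98 × 10⁴ = 8.23 × 10⁻³ μM = 8.23 nM.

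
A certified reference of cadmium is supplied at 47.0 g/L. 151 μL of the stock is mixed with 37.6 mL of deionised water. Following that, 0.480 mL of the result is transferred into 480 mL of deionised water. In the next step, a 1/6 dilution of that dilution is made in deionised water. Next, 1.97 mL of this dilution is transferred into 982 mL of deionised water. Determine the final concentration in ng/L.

Overall dilution factor = 250.0 × 1001 × 6 × 499.5 = 7.50 × 10⁸.
47.0 g/L / 7.50 × 10⁸ = 6.27 × 10⁻⁸ g/L = 62.7 ng/L.

62.7 ng/L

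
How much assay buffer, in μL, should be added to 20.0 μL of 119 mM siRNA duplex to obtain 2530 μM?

2530 μM = 2.53 mM.
V₂ = C₁V₁/C₂ = 119 × 20.0 / 2.53 = 941 μL.
Diluent to add = V₂ − V₁ = 941 − 20.0 = 921 μL.

921 μL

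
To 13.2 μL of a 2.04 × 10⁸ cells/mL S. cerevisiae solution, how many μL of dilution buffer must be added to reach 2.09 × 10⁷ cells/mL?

V₂ = C₁V₁/C₂ = 2.04 × 10⁸ × 13.2 / 2.09 × 10⁷ = 129 μL.
Diluent to add = V₂ − V₁ = 129 − 13.2 = 116 μL.

116 μL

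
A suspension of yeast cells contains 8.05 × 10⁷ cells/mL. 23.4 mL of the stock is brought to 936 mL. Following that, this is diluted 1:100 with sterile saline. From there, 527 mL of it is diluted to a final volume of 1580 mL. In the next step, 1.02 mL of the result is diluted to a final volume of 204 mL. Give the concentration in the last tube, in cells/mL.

Overall dilution factor = 40 × 100 × 2.998 × 200 = 2.40 × 10⁶.
8.05 × 10⁷ cells/mL / 2.40 × 10⁶ = 33.6 cells/mL.

33.6 cells/mL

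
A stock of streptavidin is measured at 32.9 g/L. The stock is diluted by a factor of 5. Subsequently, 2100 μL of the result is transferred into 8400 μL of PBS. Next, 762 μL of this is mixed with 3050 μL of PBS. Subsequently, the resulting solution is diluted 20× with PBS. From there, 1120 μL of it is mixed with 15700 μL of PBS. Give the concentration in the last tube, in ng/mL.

Overall dilution factor = 5 × 5 × 5.003 × 20 × 15.02 = 3.76 × 10⁴.
32.9 g/L / 3.76 × 10⁴ = 8.76 × 10⁻⁴ g/L = 876 ng/mL.

876 ng/mL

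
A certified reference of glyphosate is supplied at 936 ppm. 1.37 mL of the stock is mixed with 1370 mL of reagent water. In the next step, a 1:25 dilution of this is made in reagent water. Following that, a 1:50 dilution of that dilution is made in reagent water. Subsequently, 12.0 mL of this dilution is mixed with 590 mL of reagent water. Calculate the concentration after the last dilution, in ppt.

14.9 ppt

Overall dilution factor = 1001 × 25 × 50 × 50.17 = 6.28 × 10⁷.
936 ppm / 6.28 × 10⁷ = 1.49 × 10⁻⁵ ppm = 14.9 ppt.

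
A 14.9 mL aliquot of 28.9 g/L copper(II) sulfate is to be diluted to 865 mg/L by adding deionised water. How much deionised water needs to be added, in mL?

865 mg/L = 0.865 g/L.
V₂ = C₁V₁/C₂ = 28.9 × 14.9 / 0.865 = 498 mL.
Diluent to add = V₂ − V₁ = 498 − 14.9 = 483 mL.

483 mL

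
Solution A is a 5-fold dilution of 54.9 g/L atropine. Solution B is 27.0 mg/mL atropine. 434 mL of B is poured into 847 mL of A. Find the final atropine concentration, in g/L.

16.4 g/L

C_A = 54.9 g/L / 5 = 11.0 g/L.
C_B = 27.0 mg/mL = 27.0 g/L.
C_mix = (C_A·V_A + C_B·V_B)/(V_A + V_B) = (11.0×847 + 27.0×434) / 1281 = 16.4 g/L.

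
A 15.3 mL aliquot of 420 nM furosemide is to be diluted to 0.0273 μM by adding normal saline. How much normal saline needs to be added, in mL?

220 mL

0.0273 μM = 27.3 nM.
V₂ = C₁V₁/C₂ = 420 × 15.3 / 27.3 = 235 mL.
Diluent to add = V₂ − V₁ = 235 − 15.3 = 220 mL.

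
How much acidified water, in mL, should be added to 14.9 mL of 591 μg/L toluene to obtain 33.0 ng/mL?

252 mL

33.0 ng/mL = 33.0 μg/L.
V₂ = C₁V₁/C₂ = 591 × 14.9 / 33.0 = 267 mL.
Diluent to add = V₂ − V₁ = 267 − 14.9 = 252 mL.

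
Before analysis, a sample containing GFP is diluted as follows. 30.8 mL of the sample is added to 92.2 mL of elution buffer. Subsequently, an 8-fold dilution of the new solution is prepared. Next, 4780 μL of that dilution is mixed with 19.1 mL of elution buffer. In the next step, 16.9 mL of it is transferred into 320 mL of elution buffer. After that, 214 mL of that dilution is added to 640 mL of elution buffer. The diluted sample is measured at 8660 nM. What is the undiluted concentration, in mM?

Overall dilution factor = 3.994 × 8 × 4.996 × 19.93 × 3.991 = 1.27 × 10⁴.
Original = 8660 nM × 1.27 × 10⁴ = 1.10 × 10⁸ nM = 110 mM.

110 mM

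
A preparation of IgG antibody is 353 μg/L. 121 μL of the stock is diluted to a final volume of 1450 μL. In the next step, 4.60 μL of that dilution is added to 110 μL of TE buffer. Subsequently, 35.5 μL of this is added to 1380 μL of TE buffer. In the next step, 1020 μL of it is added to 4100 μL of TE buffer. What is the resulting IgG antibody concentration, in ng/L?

Overall dilution factor = 11.98 × 24.91 × 39.87 × 5.020 = 5.98 × 10⁴.
353 μg/L / 5.98 × 10⁴ = 5.91 × 10⁻³ μg/L = 5.91 ng/L.

5.91 ng/L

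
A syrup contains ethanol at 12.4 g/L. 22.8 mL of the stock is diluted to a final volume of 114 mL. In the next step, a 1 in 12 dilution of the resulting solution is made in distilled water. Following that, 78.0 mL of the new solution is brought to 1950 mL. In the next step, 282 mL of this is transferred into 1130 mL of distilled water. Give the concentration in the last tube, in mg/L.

1.65 mg/L

Overall dilution factor = 5 × 12 × 25 × 5.007 = 7511.
12.4 g/L / 7511 = 1.65 × 10⁻³ g/L = 1.65 mg/L.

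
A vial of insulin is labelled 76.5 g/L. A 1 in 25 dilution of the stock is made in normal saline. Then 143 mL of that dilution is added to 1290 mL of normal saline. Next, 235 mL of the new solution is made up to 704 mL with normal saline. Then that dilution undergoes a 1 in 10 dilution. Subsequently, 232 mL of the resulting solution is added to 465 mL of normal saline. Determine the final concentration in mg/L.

3.39 mg/L

Overall dilution factor = 25 × 10.02 × 2.996 × 10 × 3.004 = 2.25 × 10⁴.
76.5 g/L / 2.25 × 10⁴ = 3.39 × 10⁻³ g/L = 3.39 mg/L.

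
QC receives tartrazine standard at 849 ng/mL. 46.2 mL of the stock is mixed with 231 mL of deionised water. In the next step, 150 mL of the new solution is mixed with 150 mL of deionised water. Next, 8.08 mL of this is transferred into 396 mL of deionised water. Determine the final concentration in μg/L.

Overall dilution factor = 6 × 2 × 50.01 = 600.
849 ng/mL / 600 = 1.41 ng/mL = 1.41 μg/L.

1.41 μg/L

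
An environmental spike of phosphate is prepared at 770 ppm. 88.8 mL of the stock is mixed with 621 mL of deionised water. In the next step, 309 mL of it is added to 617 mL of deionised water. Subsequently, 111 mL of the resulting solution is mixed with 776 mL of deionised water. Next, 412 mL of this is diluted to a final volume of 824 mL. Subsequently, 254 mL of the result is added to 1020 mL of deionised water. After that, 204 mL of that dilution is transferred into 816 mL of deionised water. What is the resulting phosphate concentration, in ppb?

Overall dilution factor = 7.993 × 2.997 × 7.991 × 2 × 5.016 × 5 = 9601.
770 ppm / 9601 = 0.0802 ppm = 80.2 ppb.

80.2 ppb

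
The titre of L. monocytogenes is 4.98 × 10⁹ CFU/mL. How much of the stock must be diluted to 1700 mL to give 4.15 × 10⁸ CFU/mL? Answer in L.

V₁ = C₂V₂/C₁ = 4.15 × 10⁸ × 1700 / 4.98 × 10⁹ = 142 mL = 0.142 L.

0.142 L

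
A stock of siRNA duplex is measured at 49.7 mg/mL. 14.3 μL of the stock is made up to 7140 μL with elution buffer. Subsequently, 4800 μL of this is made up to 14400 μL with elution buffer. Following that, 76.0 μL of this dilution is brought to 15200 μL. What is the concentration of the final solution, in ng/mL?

166 ng/mL

Overall dilution factor = 499.3 × 3 × 200 = 3.00 × 10⁵.
49.7 mg/mL / 3.00 × 10⁵ = 1.66 × 10⁻⁴ mg/mL = 166 ng/mL.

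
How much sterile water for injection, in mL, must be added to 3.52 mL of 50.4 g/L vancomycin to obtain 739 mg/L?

237 mL

739 mg/L = 0.739 g/L.
V₂ = C₁V₁/C₂ = 50.4 × 3.52 / 0.739 = 240 mL.
Diluent to add = V₂ − V₁ = 240 − 3.52 = 237 mL.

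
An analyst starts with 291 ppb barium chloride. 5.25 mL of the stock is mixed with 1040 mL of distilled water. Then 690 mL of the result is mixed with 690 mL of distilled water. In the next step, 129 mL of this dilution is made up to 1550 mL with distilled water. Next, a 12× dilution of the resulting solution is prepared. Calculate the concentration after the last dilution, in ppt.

Overall dilution factor = 199.1 × 2 × 12.02 × 12 = 5.74 × 10⁴.
291 ppb / 5.74 × 10⁴ = 5.07 × 10⁻³ ppb = 5.07 ppt.

5.07 ppt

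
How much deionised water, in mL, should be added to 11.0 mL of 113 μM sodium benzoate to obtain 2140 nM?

570 mL

2140 nM = 2.14 μM.
V₂ = C₁V₁/C₂ = 113 × 11.0 / 2.14 = 581 mL.
Diluent to add = V₂ − V₁ = 581 − 11.0 = 570 mL.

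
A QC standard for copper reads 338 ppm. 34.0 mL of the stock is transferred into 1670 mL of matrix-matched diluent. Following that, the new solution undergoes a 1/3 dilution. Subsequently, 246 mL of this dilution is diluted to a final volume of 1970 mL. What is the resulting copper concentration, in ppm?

Overall dilution factor = 50.12 × 3 × 8.008 = 1204.
338 ppm / 1204 = 0.281 ppm.

0.281 ppm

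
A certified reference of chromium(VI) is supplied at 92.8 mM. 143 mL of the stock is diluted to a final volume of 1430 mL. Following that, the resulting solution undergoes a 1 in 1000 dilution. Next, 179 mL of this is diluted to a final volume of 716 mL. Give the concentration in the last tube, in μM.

2.32 μM

Overall dilution factor = 10 × 1000 × 4 = 4.00 × 10⁴.
92.8 mM / 4.00 × 10⁴ = 2.32 × 10⁻³ mM = 2.32 μM.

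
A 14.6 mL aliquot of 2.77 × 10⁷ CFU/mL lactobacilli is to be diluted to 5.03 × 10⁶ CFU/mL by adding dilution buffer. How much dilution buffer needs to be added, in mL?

V₂ = C₁V₁/C₂ = 2.77 × 10⁷ × 14.6 / 5.03 × 10⁶ = 80.4 mL.
Diluent to add = V₂ − V₁ = 80.4 − 14.6 = 65.8 mL.

65.8 mL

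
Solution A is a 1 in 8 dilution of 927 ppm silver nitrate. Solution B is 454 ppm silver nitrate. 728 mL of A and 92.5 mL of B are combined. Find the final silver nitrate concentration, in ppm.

C_A = 927 ppm / 8 = 116 ppm.
C_mix = (C_A·V_A + C_B·V_B)/(V_A + V_B) = (116×728 + 454×92.5) / 820.5 = 154 ppm.

154 ppm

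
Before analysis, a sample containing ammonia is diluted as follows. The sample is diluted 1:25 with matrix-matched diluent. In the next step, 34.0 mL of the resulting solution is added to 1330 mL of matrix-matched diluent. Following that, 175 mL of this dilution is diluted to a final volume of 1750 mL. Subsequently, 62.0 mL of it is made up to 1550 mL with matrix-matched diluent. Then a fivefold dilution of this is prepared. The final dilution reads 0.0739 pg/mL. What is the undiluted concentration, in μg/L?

92.6 μg/L

Overall dilution factor = 25 × 40.12 × 10 × 25 × 5 = 1.25 × 10⁶.
Original = 0.0739 pg/mL × 1.25 × 10⁶ = 9.26 × 10⁴ pg/mL = 92.6 μg/L.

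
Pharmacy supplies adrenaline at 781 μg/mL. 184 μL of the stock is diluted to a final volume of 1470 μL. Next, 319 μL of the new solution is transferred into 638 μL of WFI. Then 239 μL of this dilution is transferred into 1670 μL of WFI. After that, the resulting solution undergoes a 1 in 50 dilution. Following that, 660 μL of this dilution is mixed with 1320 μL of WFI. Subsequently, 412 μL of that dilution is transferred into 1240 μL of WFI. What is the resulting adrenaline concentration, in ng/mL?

6.78 ng/mL

Overall dilution factor = 7.989 × 3 × 7.987 × 50 × 3 × 4.010 = 1.15 × 10⁵.
781 μg/mL / 1.15 × 10⁵ = 6.78 × 10⁻³ μg/mL = 6.78 ng/mL.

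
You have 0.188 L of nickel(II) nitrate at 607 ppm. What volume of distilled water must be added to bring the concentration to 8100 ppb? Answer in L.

13.9 L

8100 ppb = 8.10 ppm.
V₂ = C₁V₁/C₂ = 607 × 0.188 / 8.10 = 14.1 L.
Diluent to add = V₂ − V₁ = 14.1 − 0.188 = 13.9 L.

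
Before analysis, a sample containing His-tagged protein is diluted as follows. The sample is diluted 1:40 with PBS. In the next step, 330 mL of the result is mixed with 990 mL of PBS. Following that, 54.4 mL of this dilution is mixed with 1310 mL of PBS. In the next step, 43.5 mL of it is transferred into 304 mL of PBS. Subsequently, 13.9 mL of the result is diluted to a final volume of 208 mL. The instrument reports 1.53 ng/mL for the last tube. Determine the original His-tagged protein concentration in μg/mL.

Overall dilution factor = 40 × 4 × 25.08 × 7.989 × 14.96 = 4.80 × 10⁵.
Original = 1.53 ng/mL × 4.80 × 10⁵ = 7.34 × 10⁵ ng/mL = 734 μg/mL.

734 μg/mL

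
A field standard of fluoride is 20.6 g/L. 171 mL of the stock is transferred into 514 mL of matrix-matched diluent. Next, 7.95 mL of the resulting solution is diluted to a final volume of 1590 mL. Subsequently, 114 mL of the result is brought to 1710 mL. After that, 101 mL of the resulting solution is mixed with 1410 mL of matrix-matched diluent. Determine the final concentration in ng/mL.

Overall dilution factor = 4.006 × 200 × 15 × 14.96 = 1.80 × 10⁵.
20.6 g/L / 1.80 × 10⁵ = 1.15 × 10⁻⁴ g/L = 115 ng/mL.

115 ng/mL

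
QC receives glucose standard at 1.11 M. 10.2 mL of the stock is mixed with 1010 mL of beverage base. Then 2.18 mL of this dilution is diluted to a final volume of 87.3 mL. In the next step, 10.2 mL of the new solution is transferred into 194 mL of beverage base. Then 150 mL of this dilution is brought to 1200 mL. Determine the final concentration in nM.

1730 nM

Overall dilution factor = 100.0 × 40.05 × 20.02 × 8 = 6.41 × 10⁵.
1.11 M / 6.41 × 10⁵ = 1.73 × 10⁻⁶ M = 1730 nM.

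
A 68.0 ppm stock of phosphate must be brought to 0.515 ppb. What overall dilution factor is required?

1.32 × 10⁵

Factor = C₀/C_target = 68.0 ppm / 0.515 ppb = 1.32 × 10⁵.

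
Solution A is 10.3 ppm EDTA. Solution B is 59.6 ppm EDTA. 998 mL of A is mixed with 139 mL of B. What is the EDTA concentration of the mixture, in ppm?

C_mix = (C_A·V_A + C_B·V_B)/(V_A + V_B) = (10.3×998 + 59.6×139) / 1137 = 16.3 ppm.

16.3 ppm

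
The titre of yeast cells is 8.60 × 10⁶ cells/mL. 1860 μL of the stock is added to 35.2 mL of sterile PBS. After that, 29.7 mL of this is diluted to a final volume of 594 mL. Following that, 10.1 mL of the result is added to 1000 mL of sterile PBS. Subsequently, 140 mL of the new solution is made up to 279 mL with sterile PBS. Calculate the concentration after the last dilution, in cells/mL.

Overall dilution factor = 19.92 × 20 × 100.0 × 1.993 = 7.94 × 10⁴.
8.60 × 10⁶ cells/mL / 7.94 × 10⁴ = 108 cells/mL.

108 cells/mL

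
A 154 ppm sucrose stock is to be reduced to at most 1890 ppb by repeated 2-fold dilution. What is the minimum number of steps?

Need 2ⁿ ≥ 81.5, so n ≥ log(81.5)/log(2) = 6.35.
Minimum whole steps: n = 7.

7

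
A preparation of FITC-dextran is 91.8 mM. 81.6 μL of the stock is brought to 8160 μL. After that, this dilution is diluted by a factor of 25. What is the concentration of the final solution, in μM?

36.7 μM

Overall dilution factor = 100 × 25 = 2500.
91.8 mM / 2500 = 0.0367 mM = 36.7 μM.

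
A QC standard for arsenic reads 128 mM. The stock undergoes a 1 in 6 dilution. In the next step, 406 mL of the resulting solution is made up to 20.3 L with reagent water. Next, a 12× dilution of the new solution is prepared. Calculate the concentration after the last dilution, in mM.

Overall dilution factor = 6 × 50 × 12 = 3600.
128 mM / 3600 = 0.0356 mM.

0.0356 mM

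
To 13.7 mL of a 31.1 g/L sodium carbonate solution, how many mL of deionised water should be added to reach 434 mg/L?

434 mg/L = 0.434 g/L.
V₂ = C₁V₁/C₂ = 31.1 × 13.7 / 0.434 = 982 mL.
Diluent to add = V₂ − V₁ = 982 − 13.7 = 968 mL.

968 mL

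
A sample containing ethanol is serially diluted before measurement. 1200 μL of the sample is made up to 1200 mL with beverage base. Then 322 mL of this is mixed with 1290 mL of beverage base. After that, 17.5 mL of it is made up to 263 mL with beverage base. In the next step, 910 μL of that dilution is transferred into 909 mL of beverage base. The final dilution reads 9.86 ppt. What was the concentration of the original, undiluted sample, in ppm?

742 ppm

Overall dilution factor = 1000 × 5.006 × 15.03 × 999.9 = 7.52 × 10⁷.
Original = 9.86 ppt × 7.52 × 10⁷ = 7.42 × 10⁸ ppt = 742 ppm.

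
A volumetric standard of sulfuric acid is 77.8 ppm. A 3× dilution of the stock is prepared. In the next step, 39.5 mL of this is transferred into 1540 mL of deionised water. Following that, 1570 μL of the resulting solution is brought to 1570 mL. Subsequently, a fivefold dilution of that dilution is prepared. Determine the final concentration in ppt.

Overall dilution factor = 3 × 39.99 × 1000 × 5 = 6.00 × 10⁵.
77.8 ppm / 6.00 × 10⁵ = 1.30 × 10⁻⁴ ppm = 130 ppt.

130 ppt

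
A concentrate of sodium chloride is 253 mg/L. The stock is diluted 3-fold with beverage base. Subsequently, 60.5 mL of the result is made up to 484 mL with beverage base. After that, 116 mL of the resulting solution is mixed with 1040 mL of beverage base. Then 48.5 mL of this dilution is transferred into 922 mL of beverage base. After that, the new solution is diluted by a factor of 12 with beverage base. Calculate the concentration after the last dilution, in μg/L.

Overall dilution factor = 3 × 8 × 9.966 × 20.01 × 12 = 5.74 × 10⁴.
253 mg/L / 5.74 × 10⁴ = 4.41 × 10⁻³ mg/L = 4.41 μg/L.

4.41 μg/L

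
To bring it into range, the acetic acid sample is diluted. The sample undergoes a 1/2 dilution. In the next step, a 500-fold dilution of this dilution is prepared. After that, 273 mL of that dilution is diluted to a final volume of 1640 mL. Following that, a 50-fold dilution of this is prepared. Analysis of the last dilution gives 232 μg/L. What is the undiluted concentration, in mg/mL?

69.7 mg/mL

Overall dilution factor = 2 × 500 × 6.007 × 50 = 3.00 × 10⁵.
Original = 232 μg/L × 3.00 × 10⁵ = 6.97 × 10⁷ μg/L = 69.7 mg/mL.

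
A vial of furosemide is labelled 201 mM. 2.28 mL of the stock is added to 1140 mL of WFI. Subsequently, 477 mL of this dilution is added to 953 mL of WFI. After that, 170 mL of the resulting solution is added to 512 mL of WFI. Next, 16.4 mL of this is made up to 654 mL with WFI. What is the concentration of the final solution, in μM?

Overall dilution factor = 501 × 2.998 × 4.012 × 39.88 = 2.40 × 10⁵.
201 mM / 2.40 × 10⁵ = 8.37 × 10⁻⁴ mM = 0.837 μM.

0.837 μM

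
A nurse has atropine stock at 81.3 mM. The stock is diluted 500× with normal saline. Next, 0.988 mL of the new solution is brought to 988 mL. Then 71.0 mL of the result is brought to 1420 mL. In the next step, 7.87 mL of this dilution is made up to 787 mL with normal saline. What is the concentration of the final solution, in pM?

Overall dilution factor = 500 × 1000 × 20 × 100 = 1.00 × 10⁹.
81.3 mM / 1.00 × 10⁹ = 8.13 × 10⁻⁸ mM = 81.3 pM.

81.3 pM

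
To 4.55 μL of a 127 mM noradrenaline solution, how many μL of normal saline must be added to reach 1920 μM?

296 μL

1920 μM = 1.92 mM.
V₂ = C₁V₁/C₂ = 127 × 4.55 / 1.92 = 301 μL.
Diluent to add = V₂ − V₁ = 301 − 4.55 = 296 μL.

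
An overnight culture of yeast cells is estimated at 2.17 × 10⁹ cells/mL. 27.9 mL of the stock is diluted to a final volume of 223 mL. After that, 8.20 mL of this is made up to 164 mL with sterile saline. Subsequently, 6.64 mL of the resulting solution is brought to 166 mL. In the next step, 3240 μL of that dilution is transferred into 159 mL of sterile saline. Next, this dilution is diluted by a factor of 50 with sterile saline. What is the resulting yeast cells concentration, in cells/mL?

217 cells/mL

Overall dilution factor = 7.993 × 20 × 25 × 50.07 × 50 = 1.00 × 10⁷.
2.17 × 10⁹ cells/mL / 1.00 × 10⁷ = 217 cells/mL.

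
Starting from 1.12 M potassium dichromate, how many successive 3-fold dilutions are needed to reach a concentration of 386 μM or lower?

8

Need 3ⁿ ≥ 2902, so n ≥ log(2902)/log(3) = 7.26.
Minimum whole steps: n = 8.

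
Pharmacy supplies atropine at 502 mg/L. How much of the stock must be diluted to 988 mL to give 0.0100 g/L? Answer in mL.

19.7 mL

0.0100 g/L = 10.0 mg/L.
V₁ = C₂V₂/C₁ = 10.0 × 988 / 502 = 19.7 mL.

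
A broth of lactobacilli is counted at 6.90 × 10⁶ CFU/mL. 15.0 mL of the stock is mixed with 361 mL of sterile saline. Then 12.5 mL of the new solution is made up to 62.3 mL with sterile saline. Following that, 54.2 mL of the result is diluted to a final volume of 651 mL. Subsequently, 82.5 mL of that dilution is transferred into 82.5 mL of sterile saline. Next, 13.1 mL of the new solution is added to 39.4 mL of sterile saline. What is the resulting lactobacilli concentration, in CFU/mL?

574 CFU/mL

Overall dilution factor = 25.07 × 4.984 × 12.01 × 2 × 4.008 = 1.20 × 10⁴.
6.90 × 10⁶ CFU/mL / 1.20 × 10⁴ = 574 CFU/mL.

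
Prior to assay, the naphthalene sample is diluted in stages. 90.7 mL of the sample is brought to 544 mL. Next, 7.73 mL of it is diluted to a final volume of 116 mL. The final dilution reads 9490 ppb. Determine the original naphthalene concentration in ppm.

854 ppm

Overall dilution factor = 5.998 × 15.01 = 90.0.
Original = 9490 ppb × 90.0 = 8.54 × 10⁵ ppb = 854 ppm.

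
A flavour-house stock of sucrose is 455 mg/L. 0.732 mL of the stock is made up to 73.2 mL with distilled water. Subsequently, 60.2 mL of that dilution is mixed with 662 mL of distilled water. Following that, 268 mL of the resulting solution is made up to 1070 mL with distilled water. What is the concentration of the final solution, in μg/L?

95.0 μg/L

Overall dilution factor = 100 × 12.00 × 3.993 = 4790.
455 mg/L / 4790 = 0.0950 mg/L = 95.0 μg/L.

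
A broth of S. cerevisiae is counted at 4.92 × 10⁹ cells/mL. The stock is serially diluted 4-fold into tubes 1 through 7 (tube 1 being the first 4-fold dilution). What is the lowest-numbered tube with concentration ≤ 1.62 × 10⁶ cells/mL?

tube 6

Tube n has concentration 4.92 × 10⁹ cells/mL / 4ⁿ.
Need 4ⁿ ≥ 4.92 × 10⁹ cells/mL / 1.62 × 10⁶ cells/mL = 3037, so n ≥ 5.78.
First such tube: n = 6.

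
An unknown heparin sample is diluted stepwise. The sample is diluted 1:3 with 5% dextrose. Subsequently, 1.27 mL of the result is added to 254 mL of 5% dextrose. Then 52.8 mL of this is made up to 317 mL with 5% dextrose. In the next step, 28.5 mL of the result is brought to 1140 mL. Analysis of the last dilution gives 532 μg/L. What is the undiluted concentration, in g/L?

Overall dilution factor = 3 × 201 × 6.004 × 40 = 1.45 × 10⁵.
Original = 532 μg/L × 1.45 × 10⁵ = 7.70 × 10⁷ μg/L = 77.0 g/L.

77.0 g/L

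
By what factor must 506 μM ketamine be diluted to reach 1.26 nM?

Factor = C₀/C_target = 506 μM / 1.26 nM = 4.02 × 10⁵.

4.02 × 10⁵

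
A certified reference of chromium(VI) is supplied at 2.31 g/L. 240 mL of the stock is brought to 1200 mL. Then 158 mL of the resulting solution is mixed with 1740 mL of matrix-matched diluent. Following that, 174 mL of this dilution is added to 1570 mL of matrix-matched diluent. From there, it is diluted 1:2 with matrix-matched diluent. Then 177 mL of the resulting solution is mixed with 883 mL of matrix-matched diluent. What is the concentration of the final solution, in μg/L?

Overall dilution factor = 5 × 12.01 × 10.02 × 2 × 5.989 = 7211.
2.31 g/L / 7211 = 3.20 × 10⁻⁴ g/L = 320 μg/L.

320 μg/L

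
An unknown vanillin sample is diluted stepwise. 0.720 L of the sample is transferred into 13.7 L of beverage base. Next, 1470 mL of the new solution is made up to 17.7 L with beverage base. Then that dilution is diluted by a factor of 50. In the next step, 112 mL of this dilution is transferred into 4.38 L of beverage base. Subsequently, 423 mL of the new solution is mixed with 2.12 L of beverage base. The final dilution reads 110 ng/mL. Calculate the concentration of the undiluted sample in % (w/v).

32.0 % (w/v)

Overall dilution factor = 20.03 × 12.04 × 50 × 40.11 × 6.012 = 2.91 × 10⁶.
Original = 110 ng/mL × 2.91 × 10⁶ = 3.20 × 10⁸ ng/mL = 32.0 % (w/v).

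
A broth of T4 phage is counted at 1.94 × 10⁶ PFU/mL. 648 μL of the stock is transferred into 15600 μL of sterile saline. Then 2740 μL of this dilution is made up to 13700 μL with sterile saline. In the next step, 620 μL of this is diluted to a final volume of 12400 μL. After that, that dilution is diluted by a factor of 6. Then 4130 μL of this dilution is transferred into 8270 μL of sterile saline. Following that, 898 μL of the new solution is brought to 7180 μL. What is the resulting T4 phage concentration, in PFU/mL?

Overall dilution factor = 25.07 × 5 × 20 × 6 × 3.002 × 7.996 = 3.61 × 10⁵.
1.94 × 10⁶ PFU/mL / 3.61 × 10⁵ = 5.37 PFU/mL.

5.37 PFU/mL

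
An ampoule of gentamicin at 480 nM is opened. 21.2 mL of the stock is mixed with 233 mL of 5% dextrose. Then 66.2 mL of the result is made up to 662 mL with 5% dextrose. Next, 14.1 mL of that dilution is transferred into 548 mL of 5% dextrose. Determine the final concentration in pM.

100 pM

Overall dilution factor = 11.99 × 10 × 39.87 = 4780.
480 nM / 4780 = 0.100 nM = 100 pM.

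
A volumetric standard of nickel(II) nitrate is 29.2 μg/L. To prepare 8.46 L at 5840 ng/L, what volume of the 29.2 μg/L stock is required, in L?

1.69 L

5840 ng/L = 5.84 μg/L.
V₁ = C₂V₂/C₁ = 5.84 × 8.46 / 29.2 = 1.69 L.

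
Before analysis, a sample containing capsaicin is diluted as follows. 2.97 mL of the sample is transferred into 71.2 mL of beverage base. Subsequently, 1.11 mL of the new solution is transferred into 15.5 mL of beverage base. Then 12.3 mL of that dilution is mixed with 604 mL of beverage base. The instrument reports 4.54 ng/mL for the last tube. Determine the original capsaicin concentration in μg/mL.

Overall dilution factor = 24.97 × 14.96 × 50.11 = 1.87 × 10⁴.
Original = 4.54 ng/mL × 1.87 × 10⁴ = 8.50 × 10⁴ ng/mL = 85.0 μg/mL.

85.0 μg/mL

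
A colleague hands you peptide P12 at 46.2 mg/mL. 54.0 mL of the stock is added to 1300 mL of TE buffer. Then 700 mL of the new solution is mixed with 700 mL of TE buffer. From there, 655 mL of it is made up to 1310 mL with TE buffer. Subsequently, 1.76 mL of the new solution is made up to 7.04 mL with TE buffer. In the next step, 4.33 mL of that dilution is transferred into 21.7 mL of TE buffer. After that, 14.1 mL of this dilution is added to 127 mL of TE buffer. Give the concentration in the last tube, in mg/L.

Overall dilution factor = 25.07 × 2 × 2 × 4 × 6.012 × 10.01 = 2.41 × 10⁴.
46.2 mg/mL / 2.41 × 10⁴ = 1.91 × 10⁻³ mg/mL = 1.91 mg/L.

1.91 mg/L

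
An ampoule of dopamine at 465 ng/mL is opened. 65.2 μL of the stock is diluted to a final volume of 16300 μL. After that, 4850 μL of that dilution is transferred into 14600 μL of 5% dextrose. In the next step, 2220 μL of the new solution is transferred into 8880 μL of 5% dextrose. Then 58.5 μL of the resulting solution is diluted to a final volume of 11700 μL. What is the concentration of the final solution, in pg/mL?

Overall dilution factor = 250 × 4.010 × 5 × 200 = 1.00 × 10⁶.
465 ng/mL / 1.00 × 10⁶ = 4.64 × 10⁻⁴ ng/mL = 0.464 pg/mL.

0.464 pg/mL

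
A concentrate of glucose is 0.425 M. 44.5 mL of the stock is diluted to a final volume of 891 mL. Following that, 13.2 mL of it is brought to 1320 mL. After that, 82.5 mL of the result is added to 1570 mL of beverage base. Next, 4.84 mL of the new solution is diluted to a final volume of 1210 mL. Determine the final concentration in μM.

Overall dilution factor = 20.02 × 100 × 20.03 × 250 = 1.00 × 10⁷.
0.425 M / 1.00 × 10⁷ = 4.24 × 10⁻⁸ M = 0.0424 μM.

0.0424 μM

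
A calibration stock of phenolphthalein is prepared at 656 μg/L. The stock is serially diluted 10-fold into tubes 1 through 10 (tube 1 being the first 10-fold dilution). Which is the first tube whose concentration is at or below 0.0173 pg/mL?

Tube n has concentration 656 μg/L / 10ⁿ.
Need 10ⁿ ≥ 656 μg/L / 0.0173 pg/mL = 3.79 × 10⁷, so n ≥ 7.58.
First such tube: n = 8.

tube 8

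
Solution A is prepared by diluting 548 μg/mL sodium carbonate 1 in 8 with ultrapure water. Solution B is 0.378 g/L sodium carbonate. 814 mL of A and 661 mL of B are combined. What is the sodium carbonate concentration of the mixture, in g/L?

0.207 g/L

C_A = 548 μg/mL / 8 = 68.5 μg/mL.
C_B = 0.378 g/L = 378 μg/mL.
C_mix = (C_A·V_A + C_B·V_B)/(V_A + V_B) = (68.5×814 + 378×661) / 1475 = 207 μg/mL = 0.207 g/L.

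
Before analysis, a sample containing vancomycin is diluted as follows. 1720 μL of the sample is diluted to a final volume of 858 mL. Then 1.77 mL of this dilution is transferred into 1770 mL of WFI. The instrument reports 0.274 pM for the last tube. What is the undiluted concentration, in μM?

Overall dilution factor = 498.8 × 1001 = 4.99 × 10⁵.
Original = 0.274 pM × 4.99 × 10⁵ = 1.37 × 10⁵ pM = 0.137 μM.

0.137 μM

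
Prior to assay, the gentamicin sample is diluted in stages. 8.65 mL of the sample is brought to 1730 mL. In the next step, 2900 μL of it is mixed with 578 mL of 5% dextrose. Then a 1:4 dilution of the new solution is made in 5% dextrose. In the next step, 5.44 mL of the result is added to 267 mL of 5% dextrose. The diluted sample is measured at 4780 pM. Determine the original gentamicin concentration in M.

0.0384 M

Overall dilution factor = 200 × 200.3 × 4 × 50.08 = 8.03 × 10⁶.
Original = 4780 pM × 8.03 × 10⁶ = 3.84 × 10¹⁰ pM = 0.0384 M.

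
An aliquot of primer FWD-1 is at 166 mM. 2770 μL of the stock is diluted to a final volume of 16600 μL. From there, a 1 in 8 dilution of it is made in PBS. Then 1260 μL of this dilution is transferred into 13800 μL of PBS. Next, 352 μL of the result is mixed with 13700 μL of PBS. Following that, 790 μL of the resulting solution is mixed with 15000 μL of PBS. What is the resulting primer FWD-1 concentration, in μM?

0.363 μM

Overall dilution factor = 5.993 × 8 × 11.95 × 39.92 × 19.99 = 4.57 × 10⁵.
166 mM / 4.57 × 10⁵ = 3.63 × 10⁻⁴ mM = 0.363 μM.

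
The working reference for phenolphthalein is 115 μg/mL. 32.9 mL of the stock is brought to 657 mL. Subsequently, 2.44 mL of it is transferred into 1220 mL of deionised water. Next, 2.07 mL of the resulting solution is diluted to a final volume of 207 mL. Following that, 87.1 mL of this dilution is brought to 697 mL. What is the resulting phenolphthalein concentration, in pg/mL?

Overall dilution factor = 19.97 × 501 × 100 × 8.002 = 8.01 × 10⁶.
115 μg/mL / 8.01 × 10⁶ = 1.44 × 10⁻⁵ μg/mL = 14.4 pg/mL.

14.4 pg/mL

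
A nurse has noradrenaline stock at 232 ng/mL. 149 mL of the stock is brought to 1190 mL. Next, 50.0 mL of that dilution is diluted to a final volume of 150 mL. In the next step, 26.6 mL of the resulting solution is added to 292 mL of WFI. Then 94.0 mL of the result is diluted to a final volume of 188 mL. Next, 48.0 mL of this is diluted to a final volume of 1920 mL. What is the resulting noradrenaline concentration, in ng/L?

Overall dilution factor = 7.987 × 3 × 11.98 × 2 × 40 = 2.30 × 10⁴.
232 ng/mL / 2.30 × 10⁴ = 0.0101 ng/mL = 10.1 ng/L.

10.1 ng/L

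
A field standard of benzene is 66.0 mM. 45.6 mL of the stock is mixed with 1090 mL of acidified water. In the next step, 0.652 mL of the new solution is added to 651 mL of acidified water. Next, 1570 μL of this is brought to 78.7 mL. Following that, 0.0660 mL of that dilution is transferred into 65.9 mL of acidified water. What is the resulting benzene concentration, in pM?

52.9 pM

Overall dilution factor = 24.90 × 999.5 × 50.13 × 999.5 = 1.25 × 10⁹.
66.0 mM / 1.25 × 10⁹ = 5.29 × 10⁻⁸ mM = 52.9 pM.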